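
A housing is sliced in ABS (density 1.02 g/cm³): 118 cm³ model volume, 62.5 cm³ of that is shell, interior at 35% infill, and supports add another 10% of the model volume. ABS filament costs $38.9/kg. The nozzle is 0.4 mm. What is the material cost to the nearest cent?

Volume inside the shell = 118 − 62.5, so 55.5 cm³.
Deposited infill: 0.35 × 55.5 → 19.425 cm³.
Support = 0.10 × 118, so 11.8 cm³.
Total printed volume = 62.5 + 19.425 + 11.8, so 93.725 cm³.
Mass = 93.725 × 1.02 = 95.5995 g.
At $38.9/kg: 95.5995/1000 × 38.9 = $3.72.

$3.72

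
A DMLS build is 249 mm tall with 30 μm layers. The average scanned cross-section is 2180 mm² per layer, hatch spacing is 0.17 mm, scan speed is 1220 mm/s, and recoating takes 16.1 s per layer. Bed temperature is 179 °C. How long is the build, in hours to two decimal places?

61.35 hours

Layers = ⌈249/0.03⌉ = 8300.
Scan path per layer = 2180 / 0.17, so 12823.5 mm.
Laser time per layer = 12823.5 / 1220 = 10.5111 s.
Time per layer = 10.5111 + 16.1, so 26.6111 s.
Build time = 8300 × 26.6111 = 220872.13 s = 61.35 hours.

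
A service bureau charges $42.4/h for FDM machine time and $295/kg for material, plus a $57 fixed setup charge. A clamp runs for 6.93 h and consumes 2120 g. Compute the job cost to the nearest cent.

$976.23

Machine cost: 42.4 × 6.93 → $293.832.
Material charge: 295 × 2120/1000 → $625.40.
Total = 293.832 + 625.40 + 57 = 976.232 ≈ $976.23.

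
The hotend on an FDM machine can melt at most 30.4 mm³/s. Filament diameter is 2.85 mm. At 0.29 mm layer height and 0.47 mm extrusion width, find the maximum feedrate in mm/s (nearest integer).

223 mm/s

Bead cross-section = 0.29 × 0.47, so 0.1363 mm².
Max speed = 30.4 / 0.1363 = 223.04 ≈ 223 mm/s.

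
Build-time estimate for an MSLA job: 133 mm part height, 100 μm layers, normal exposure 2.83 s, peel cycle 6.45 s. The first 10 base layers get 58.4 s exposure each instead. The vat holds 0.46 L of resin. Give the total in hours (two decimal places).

Layers = ⌈133/0.1⌉ = 1330.
Burn-in layers = 10 × (58.4 + 6.45), so 648.5 s.
Remaining layers = 1320 × (2.83 + 6.45) = 12249.6 s.
Sum: 648.5 + 12249.6 = 12898.1 s → 3.58 hours.

3.58 hours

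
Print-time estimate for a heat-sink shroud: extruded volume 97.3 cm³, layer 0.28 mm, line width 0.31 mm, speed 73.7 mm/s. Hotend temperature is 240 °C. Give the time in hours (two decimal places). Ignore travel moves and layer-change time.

4.22 hours

Line area = 0.28 × 0.31 = 0.0868 mm².
Toolpath length = 97.3 cm³ / 0.0868 mm² = 97300 / 0.0868 = 1120967.7 mm.
Print-move time = 1120967.7 / 73.7, so 15209.9 s.
Converting: 15209.9 s = 4.22 hours.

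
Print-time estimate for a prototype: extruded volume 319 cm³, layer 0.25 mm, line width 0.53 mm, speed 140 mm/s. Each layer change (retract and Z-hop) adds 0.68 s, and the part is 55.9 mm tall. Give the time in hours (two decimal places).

4.82 hours

Bead cross-section = 0.25 × 0.53 = 0.1325 mm².
Total extruded path = 319000/0.1325 = 2407547.2 mm.
Print-move time = 2407547.2 / 140, so 17196.8 s.
Number of layers: 55.9 / 0.25 → 224 (rounded up).
Layer-change overhead: 224 × 0.68 → 152.32 s.
Altogether 17196.8 + 152.32 = 17349.12 s, i.e. 4.82 hours.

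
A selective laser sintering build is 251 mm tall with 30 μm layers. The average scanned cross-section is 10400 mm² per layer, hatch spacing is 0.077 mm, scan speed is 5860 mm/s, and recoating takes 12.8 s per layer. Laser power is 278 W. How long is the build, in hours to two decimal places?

Number of layers: 251 / 0.03 → 8367 (rounded up).
Hatch length per layer = 10400 / 0.077 = 135064.9 mm.
Per-layer scan time: 135064.9 / 5860 → 23.0486 s.
Time per layer: 23.0486 + 12.8 → 35.8486 s.
Total: 8367 × 35.8486 s = 299945.2362 s → 83.32 hours.

83.32 hours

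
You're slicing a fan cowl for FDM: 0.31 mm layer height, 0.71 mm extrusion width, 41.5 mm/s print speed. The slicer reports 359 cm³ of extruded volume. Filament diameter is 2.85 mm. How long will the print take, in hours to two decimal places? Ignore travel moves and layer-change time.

10.92 hours

Line area = 0.31 × 0.71 = 0.2201 mm².
Path length: 359000 mm³ / 0.2201 mm² → 1631076.8 mm.
Time extruding = 1631076.8 / 41.5 = 39303.1 s.
In the requested units: 39303.1 s = 10.92 hours.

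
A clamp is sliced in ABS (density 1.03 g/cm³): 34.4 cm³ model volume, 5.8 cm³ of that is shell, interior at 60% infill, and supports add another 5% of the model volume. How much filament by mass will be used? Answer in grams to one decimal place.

Interior volume = 34.4 − 5.8 = 28.6 cm³.
Deposited infill: 0.60 × 28.6 → 17.16 cm³.
Support = 0.05 × 34.4, so 1.72 cm³.
Total printed volume = 5.8 + 17.16 + 1.72, so 24.68 cm³.
Mass: 24.68 × 1.03 → 25.4204 g.

25.4 g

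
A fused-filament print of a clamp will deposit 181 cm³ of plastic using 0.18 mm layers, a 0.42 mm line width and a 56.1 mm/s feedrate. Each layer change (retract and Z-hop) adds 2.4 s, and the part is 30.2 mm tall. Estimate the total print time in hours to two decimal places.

Extrusion cross-section = 0.18 × 0.42, so 0.0756 mm².
Path length: 181000 mm³ / 0.0756 mm² → 2394179.9 mm.
Time extruding = 2394179.9 / 56.1, so 42677 s.
Layer count = ceil(30.2 / 0.18) = 168.
Layer-change overhead = 168 × 2.4, so 403.2 s.
Altogether 42677 + 403.2 = 43080.2 s, i.e. 11.97 hours.

11.97 hours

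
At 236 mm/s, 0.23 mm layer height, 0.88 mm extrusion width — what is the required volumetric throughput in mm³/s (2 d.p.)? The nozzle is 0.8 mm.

A: 0.23 × 0.88 → 0.2024 mm².
Q = v·A = 236 × 0.2024 = 47.77 mm³/s.

47.77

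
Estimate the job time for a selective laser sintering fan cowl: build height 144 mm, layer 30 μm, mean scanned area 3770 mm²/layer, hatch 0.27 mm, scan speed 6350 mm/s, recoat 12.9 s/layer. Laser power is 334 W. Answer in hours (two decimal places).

20.13 hours

Number of layers: 144 / 0.03 → 4800 (rounded up).
Per-layer scan distance: 3770 / 0.27 → 13963 mm.
Laser time per layer = 13963 / 6350, so 2.1989 s.
Per-layer time: 2.1989 + 12.9 → 15.0989 s.
4800 layers × 15.0989 s/layer = 72474.72 s, i.e. 20.13 hours.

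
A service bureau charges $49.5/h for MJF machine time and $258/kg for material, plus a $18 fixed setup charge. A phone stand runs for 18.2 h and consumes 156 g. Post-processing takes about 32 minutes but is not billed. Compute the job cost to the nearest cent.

$959.15

Machine-time cost: 49.5 × 18.2 → $900.90.
Feedstock cost = 258 × 156/1000 = $40.248.
Total = 900.90 + 40.248 + 18 = 959.148 ≈ $959.15.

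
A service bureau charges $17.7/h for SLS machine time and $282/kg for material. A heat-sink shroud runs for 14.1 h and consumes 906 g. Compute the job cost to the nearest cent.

$505.06

Machine-time cost = 17.7 × 14.1, so $249.57.
Material charge = 282 × 906/1000, so $255.492.
Total = 249.57 + 255.492 = 505.062 ≈ $505.06.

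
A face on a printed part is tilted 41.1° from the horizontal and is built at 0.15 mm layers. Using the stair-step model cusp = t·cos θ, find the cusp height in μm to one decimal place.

113.0 μm

h_c = t·cos θ = 0.15 × 0.7536 = 0.11304 mm (113.0 μm).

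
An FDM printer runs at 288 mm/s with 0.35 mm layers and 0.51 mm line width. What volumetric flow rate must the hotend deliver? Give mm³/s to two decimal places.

Bead cross-section: 0.35 × 0.51 → 0.1785 mm².
Q = v·A = 288 × 0.1785 = 51.41 mm³/s.

51.41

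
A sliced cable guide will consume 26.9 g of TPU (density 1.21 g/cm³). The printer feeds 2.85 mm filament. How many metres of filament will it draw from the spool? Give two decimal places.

3.48 m

Extruded volume: 26.9/1.21 = 22.2314 cm³ (22231.4 mm³).
Filament cross-section = π × (2.85/2)² = 6.3794 mm².
L = V/A = 22231.4/6.3794 = 3484.87 mm → 3.48 m.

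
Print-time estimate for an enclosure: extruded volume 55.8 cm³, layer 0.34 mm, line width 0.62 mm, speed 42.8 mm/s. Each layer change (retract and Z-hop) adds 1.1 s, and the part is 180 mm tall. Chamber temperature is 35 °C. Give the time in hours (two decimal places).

1.88 hours

Extrusion cross-section: 0.34 × 0.62 → 0.2108 mm².
Total extruded path = 55800/0.2108 = 264705.9 mm.
Print-move time = 264705.9 / 42.8 = 6184.7 s.
Layer count = ceil(180 / 0.34) = 530.
Layer-change overhead: 530 × 1.1 → 583 s.
Altogether 6184.7 + 583 = 6767.7 s, i.e. 1.88 hours.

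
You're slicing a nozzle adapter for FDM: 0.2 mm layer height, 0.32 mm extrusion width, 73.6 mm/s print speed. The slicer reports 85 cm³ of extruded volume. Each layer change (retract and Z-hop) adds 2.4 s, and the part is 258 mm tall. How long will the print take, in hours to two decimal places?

5.87 hours

Line area: 0.2 × 0.32 → 0.064 mm².
Total extruded path = 85000/0.064 = 1328125 mm.
Print-move time = 1328125 / 73.6, so 18045.2 s.
Layer count = ceil(258 / 0.2) = 1290.
Z-hop total = 1290 × 2.4, so 3096 s.
Total = 18045.2 + 3096 = 21141.2 s = 5.87 hours.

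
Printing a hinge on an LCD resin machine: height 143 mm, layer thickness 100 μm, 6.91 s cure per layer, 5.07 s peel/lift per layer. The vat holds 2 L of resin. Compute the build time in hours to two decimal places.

4.76 hours

Number of layers: 143 / 0.1 → 1430 (rounded up).
Cycle time: 6.91 + 5.07 → 11.98 s.
Total = 1430 × 11.98 = 17131.4 s = 4.76 hours.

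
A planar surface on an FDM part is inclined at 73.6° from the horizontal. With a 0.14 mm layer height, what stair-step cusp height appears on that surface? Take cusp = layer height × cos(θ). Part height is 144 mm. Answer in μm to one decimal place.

h_c = t·cos θ = 0.14 × 0.2823 = 0.039522 mm (39.5 μm).

39.5 μm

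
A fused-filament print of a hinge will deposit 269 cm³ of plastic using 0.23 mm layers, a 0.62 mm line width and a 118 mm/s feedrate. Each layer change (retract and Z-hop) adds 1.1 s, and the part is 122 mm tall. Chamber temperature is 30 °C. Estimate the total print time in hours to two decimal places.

Bead cross-section = 0.23 × 0.62 = 0.1426 mm².
Total extruded path = 269000/0.1426 = 1886395.5 mm.
Extrusion time = 1886395.5 / 118, so 15986.4 s.
Layer count = ceil(122 / 0.23) = 531.
Layer-change overhead = 531 × 1.1 = 584.1 s.
Total = 15986.4 + 584.1 = 16570.5 s = 4.60 hours.

4.60 hours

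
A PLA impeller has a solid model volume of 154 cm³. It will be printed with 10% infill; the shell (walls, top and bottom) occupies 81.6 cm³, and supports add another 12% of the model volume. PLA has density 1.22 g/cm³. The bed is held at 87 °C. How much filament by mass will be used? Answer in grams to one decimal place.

130.9 g

Interior volume: 154 − 81.6 → 72.4 cm³.
Deposited infill: 0.10 × 72.4 → 7.24 cm³.
Support: 0.12 × 154 → 18.48 cm³.
Deposited volume = 81.6 + 7.24 + 18.48 = 107.32 cm³.
Mass = 107.32 × 1.22 = 130.9304 g.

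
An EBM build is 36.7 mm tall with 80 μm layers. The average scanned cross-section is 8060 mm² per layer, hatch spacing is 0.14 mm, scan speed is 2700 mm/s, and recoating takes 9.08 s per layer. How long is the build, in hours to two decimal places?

Layers = ⌈36.7/0.08⌉ = 459.
Scan path per layer = 8060 / 0.14, so 57571.4 mm.
Per-layer scan time: 57571.4 / 2700 → 21.3227 s.
Layer cycle = 21.3227 + 9.08, so 30.4027 s.
459 layers × 30.4027 s/layer = 13954.8393 s, i.e. 3.88 hours.

3.88 hours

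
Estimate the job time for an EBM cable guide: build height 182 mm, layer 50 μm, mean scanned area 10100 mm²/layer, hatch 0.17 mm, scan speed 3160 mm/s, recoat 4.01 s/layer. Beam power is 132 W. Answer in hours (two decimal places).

23.06 hours

Layers = ⌈182/0.05⌉ = 3640.
Scan path per layer = 10100 / 0.17, so 59411.8 mm.
Scan time per layer: 59411.8 / 3160 → 18.8012 s.
Time per layer = 18.8012 + 4.01 = 22.8112 s.
Total: 3640 × 22.8112 s = 83032.768 s → 23.06 hours.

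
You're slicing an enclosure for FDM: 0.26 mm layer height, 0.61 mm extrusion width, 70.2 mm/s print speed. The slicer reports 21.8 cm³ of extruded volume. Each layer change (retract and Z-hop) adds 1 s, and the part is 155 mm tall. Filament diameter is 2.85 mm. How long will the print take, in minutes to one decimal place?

42.6 minutes

Line area = 0.26 × 0.61 = 0.1586 mm².
Total extruded path = 21800/0.1586 = 137452.7 mm.
Time extruding = 137452.7 / 70.2, so 1958 s.
Layers = ⌈155/0.26⌉ = 597.
Z-hop total = 597 × 1 = 597 s.
Altogether 1958 + 597 = 2555 s, i.e. 42.6 minutes.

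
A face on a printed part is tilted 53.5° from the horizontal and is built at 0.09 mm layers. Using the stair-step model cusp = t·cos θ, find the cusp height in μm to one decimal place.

cos(53.5°) = 0.5948, so cusp = 0.09 × 0.5948 = 0.053532 mm → 53.5 μm.

53.5 μm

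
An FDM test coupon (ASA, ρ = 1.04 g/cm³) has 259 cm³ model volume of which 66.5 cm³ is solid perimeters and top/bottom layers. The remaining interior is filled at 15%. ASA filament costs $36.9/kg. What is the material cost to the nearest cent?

$3.66

Infill region = 259 − 66.5 = 192.5 cm³.
Infill deposited: 0.15 × 192.5 → 28.875 cm³.
Total extruded = 66.5 + 28.875, so 95.375 cm³.
Mass = 95.375 × 1.04 = 99.19 g.
Cost = 99.19 g / 1000 × $36.9/kg = $3.66.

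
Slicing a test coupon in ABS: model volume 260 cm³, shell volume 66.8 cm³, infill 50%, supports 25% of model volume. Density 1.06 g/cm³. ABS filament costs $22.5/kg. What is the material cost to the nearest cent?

$5.45

Volume inside the shell: 260 − 66.8 → 193.2 cm³.
Deposited infill = 0.50 × 193.2 = 96.6 cm³.
Support: 0.25 × 260 → 65 cm³.
Deposited volume: 66.8 + 96.6 + 65 → 228.4 cm³.
Mass: 228.4 × 1.06 → 242.104 g.
At $22.5/kg: 242.104/1000 × 22.5 = $5.45.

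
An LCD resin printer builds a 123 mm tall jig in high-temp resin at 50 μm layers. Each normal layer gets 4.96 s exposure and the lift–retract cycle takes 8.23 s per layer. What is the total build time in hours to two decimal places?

Layer count = ceil(123 / 0.05) = 2460.
Each layer takes: 4.96 + 8.23 → 13.19 s.
Build time: 2460 × 13.19 s = 32447.4 s, i.e. 9.01 hours.

9.01 hours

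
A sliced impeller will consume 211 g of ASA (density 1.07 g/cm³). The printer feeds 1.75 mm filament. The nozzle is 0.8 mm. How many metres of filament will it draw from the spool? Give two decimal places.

Extruded volume: 211/1.07 = 197.1963 cm³ (197196.3 mm³).
Filament cross-section = π × (1.75/2)² = 2.4053 mm².
Length = 197196.3 / 2.4053 = 81984.08 mm = 81.98 m.

81.98 m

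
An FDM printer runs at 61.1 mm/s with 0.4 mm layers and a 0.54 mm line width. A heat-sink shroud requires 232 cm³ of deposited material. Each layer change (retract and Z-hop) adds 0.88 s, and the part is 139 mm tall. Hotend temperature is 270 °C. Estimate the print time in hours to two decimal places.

4.97 hours

Bead cross-section = 0.4 × 0.54 = 0.216 mm².
Path length: 232000 mm³ / 0.216 mm² → 1074074.1 mm.
Print-move time = 1074074.1 / 61.1 = 17579 s.
Number of layers: 139 / 0.4 → 348 (rounded up).
Z-hop total = 348 × 0.88, so 306.24 s.
Altogether 17579 + 306.24 = 17885.24 s, i.e. 4.97 hours.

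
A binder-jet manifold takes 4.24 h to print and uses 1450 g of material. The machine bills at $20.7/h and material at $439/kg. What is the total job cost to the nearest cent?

Time charge: 20.7 × 4.24 → $87.768.
Feedstock cost: 439 × 1450/1000 → $636.55.
Job cost: 87.768 + 636.55 = 724.318 ≈ $724.32.

$724.32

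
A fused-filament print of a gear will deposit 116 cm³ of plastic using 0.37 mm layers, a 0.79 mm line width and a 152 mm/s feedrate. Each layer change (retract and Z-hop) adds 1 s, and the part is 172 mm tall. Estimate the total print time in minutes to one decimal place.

51.3 minutes

Extrusion cross-section = 0.37 × 0.79, so 0.2923 mm².
Total extruded path = 116000/0.2923 = 396852.5 mm.
Print-move time = 396852.5 / 152, so 2610.9 s.
Layers = ⌈172/0.37⌉ = 465.
Z-hop total = 465 × 1 = 465 s.
Total = 2610.9 + 465 = 3075.9 s = 51.3 minutes.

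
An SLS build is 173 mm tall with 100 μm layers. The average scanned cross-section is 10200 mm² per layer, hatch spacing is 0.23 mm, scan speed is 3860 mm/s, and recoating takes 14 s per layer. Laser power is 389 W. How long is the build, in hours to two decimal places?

Layers = ⌈173/0.1⌉ = 1730.
Hatch length per layer = 10200 / 0.23, so 44347.8 mm.
Scan time per layer: 44347.8 / 3860 → 11.4891 s.
Time per layer: 11.4891 + 14 → 25.4891 s.
Build time = 1730 × 25.4891 = 44096.143 s = 12.25 hours.

12.25 hours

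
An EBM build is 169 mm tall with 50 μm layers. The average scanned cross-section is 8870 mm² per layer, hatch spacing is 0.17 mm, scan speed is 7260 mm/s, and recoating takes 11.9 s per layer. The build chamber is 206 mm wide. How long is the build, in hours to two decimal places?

17.92 hours

Layers = ⌈169/0.05⌉ = 3380.
Per-layer scan distance = 8870 / 0.17, so 52176.5 mm.
Beam time per layer = 52176.5 / 7260 = 7.1868 s.
Time per layer = 7.1868 + 11.9, so 19.0868 s.
Total: 3380 × 19.0868 s = 64513.384 s → 17.92 hours.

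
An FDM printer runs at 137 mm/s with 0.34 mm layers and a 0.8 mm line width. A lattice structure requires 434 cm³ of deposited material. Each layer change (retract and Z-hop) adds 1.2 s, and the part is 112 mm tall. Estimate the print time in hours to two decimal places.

Extrusion cross-section = 0.34 × 0.8, so 0.272 mm².
Toolpath length = 434 cm³ / 0.272 mm² = 434000 / 0.272 = 1595588.2 mm.
Print-move time = 1595588.2 / 137, so 11646.6 s.
Number of layers: 112 / 0.34 → 330 (rounded up).
Layer-change overhead = 330 × 1.2 = 396 s.
Total = 11646.6 + 396 = 12042.6 s = 3.35 hours.

3.35 hours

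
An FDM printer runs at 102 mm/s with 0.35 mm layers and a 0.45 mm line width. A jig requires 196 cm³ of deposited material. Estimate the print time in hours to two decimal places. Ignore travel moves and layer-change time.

3.39 hours

Line area = 0.35 × 0.45, so 0.1575 mm².
Path length: 196000 mm³ / 0.1575 mm² → 1244444.4 mm.
Time extruding: 1244444.4 / 102 → 12200.4 s.
Converting: 12200.4 s = 3.39 hours.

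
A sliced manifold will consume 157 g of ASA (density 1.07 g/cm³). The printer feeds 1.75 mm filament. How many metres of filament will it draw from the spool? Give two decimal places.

61.00 m

Extruded volume: 157/1.07 = 146.729 cm³ (146729 mm³).
Filament cross-section = π × (1.75/2)² = 2.4053 mm².
L = V/A = 146729/2.4053 = 61002.37 mm → 61.00 m.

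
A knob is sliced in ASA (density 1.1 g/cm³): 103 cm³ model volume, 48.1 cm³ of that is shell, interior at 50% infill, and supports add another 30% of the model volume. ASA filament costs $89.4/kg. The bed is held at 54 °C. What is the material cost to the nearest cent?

Volume inside the shell = 103 − 48.1, so 54.9 cm³.
Infill deposited = 0.50 × 54.9 = 27.45 cm³.
Support: 0.30 × 103 → 30.9 cm³.
Total printed volume: 48.1 + 27.45 + 30.9 → 106.45 cm³.
Mass = 106.45 × 1.1 = 117.095 g.
Cost = 117.095 g / 1000 × $89.4/kg = $10.47.

$10.47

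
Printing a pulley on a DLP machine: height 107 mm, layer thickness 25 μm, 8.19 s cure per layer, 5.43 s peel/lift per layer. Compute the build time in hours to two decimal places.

16.19 hours

Number of layers: 107 / 0.025 → 4280 (rounded up).
Per-layer time = 8.19 + 5.43 = 13.62 s.
Build time: 4280 × 13.62 s = 58293.6 s, i.e. 16.19 hours.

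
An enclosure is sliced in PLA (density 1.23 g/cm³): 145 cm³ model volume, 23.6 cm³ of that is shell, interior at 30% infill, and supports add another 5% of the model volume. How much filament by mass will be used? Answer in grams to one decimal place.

82.7 g

Infill region: 145 − 23.6 → 121.4 cm³.
Infill volume = 0.30 × 121.4 = 36.42 cm³.
Support = 0.05 × 145 = 7.25 cm³.
Deposited volume = 23.6 + 36.42 + 7.25 = 67.27 cm³.
Mass: 67.27 × 1.23 → 82.7421 g.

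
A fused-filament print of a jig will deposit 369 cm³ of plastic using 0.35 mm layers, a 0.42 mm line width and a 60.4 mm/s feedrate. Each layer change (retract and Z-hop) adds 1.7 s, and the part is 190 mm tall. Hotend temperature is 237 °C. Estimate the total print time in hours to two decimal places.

Line area = 0.35 × 0.42 = 0.147 mm².
Path length: 369000 mm³ / 0.147 mm² → 2510204.1 mm.
Extrusion time = 2510204.1 / 60.4 = 41559.7 s.
Number of layers: 190 / 0.35 → 543 (rounded up).
Z-hop total: 543 × 1.7 → 923.1 s.
Altogether 41559.7 + 923.1 = 42482.8 s, i.e. 11.80 hours.

11.80 hours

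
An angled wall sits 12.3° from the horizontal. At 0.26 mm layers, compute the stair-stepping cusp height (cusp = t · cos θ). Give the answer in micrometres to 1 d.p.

Cusp = layer height × cos(12.3°) = 0.26 × 0.9770 = 0.25402 mm = 254.0 μm.

254.0 μm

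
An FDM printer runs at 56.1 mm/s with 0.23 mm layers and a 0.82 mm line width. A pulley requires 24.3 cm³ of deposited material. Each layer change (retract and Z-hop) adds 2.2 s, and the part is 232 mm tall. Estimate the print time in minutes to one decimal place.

Extrusion cross-section = 0.23 × 0.82 = 0.1886 mm².
Path length: 24300 mm³ / 0.1886 mm² → 128844.1 mm.
Time extruding: 128844.1 / 56.1 → 2296.7 s.
Number of layers: 232 / 0.23 → 1009 (rounded up).
Layer-change overhead = 1009 × 2.2 = 2219.8 s.
Altogether 2296.7 + 2219.8 = 4516.5 s, i.e. 75.3 minutes.

75.3 minutes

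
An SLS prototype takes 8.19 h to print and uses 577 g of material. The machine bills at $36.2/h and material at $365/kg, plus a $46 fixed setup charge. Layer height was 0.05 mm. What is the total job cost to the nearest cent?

$553.08

Machine cost = 36.2 × 8.19 = $296.478.
Material cost: 365 × 577/1000 → $210.605.
Total = 296.478 + 210.605 + 46 = 553.083 ≈ $553.08.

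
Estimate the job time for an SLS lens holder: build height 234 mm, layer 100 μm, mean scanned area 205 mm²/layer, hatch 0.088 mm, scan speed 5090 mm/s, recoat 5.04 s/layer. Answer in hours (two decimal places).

Number of layers: 234 / 0.1 → 2340 (rounded up).
Per-layer scan distance = 205 / 0.088, so 2329.5 mm.
Per-layer scan time = 2329.5 / 5090, so 0.4577 s.
Time per layer: 0.4577 + 5.04 → 5.4977 s.
2340 layers × 5.4977 s/layer = 12864.618 s, i.e. 3.57 hours.

3.57 hours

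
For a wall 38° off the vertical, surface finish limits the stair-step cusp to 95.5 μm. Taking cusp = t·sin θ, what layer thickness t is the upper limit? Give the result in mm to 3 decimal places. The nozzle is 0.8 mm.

Layer height = cusp / sin(38°) = 0.0955 / 0.6157 = 0.155 mm.

0.155 mm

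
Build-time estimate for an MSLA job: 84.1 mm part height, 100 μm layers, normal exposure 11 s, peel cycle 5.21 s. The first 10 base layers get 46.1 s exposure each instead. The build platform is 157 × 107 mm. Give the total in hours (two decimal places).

3.88 hours

Layers = ⌈84.1/0.1⌉ = 841.
Bottom layers: 10 × (46.1 + 5.21) → 513.1 s.
Remaining layers: 831 × (11 + 5.21) → 13470.51 s.
Total = 513.1 + 13470.51 = 13983.61 s = 3.88 hours.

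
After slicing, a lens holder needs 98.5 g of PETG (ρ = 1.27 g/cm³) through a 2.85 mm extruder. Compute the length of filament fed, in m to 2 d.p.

Volume = 98.5 g / 1.27 g·cm⁻³ = 77.5591 cm³ = 77559.1 mm³.
Cross-section of 2.85 mm filament: π·(2.85/2)² = 6.3794 mm².
Length = 77559.1 / 6.3794 = 12157.74 mm = 12.16 m.

12.16 m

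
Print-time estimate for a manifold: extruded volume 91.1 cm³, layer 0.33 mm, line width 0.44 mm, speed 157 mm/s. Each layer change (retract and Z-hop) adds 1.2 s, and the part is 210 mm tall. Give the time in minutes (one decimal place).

79.3 minutes

Line area = 0.33 × 0.44, so 0.1452 mm².
Path length: 91100 mm³ / 0.1452 mm² → 627410.5 mm.
Extrusion time: 627410.5 / 157 → 3996.2 s.
Number of layers: 210 / 0.33 → 637 (rounded up).
Z-hop total: 637 × 1.2 → 764.4 s.
Total = 3996.2 + 764.4 = 4760.6 s = 79.3 minutes.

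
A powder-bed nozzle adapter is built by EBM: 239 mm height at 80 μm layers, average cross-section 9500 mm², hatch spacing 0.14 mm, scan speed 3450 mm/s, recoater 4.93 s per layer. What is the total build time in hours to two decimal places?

Number of layers: 239 / 0.08 → 2988 (rounded up).
Scan path per layer: 9500 / 0.14 → 67857.1 mm.
Per-layer scan time = 67857.1 / 3450 = 19.6687 s.
Time per layer: 19.6687 + 4.93 → 24.5987 s.
2988 layers × 24.5987 s/layer = 73500.9156 s, i.e. 20.42 hours.

20.42 hours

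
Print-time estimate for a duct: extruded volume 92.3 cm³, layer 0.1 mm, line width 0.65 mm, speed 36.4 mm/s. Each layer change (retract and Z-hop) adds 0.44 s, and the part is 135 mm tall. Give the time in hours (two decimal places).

Bead cross-section = 0.1 × 0.65, so 0.065 mm².
Total extruded path = 92300/0.065 = 1420000 mm.
Extrusion time = 1420000 / 36.4, so 39011 s.
Layers = ⌈135/0.1⌉ = 1350.
Layer-change overhead = 1350 × 0.44 = 594 s.
Total = 39011 + 594 = 39605 s = 11.00 hours.

11.00 hours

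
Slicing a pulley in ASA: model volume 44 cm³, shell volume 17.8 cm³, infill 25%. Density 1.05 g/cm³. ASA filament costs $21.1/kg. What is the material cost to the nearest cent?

$0.54

Volume inside the shell = 44 − 17.8 = 26.2 cm³.
Infill deposited: 0.25 × 26.2 → 6.55 cm³.
Total printed volume = 17.8 + 6.55, so 24.35 cm³.
Mass: 24.35 × 1.05 → 25.5675 g.
Cost = 25.5675 g / 1000 × $21.1/kg = $0.54.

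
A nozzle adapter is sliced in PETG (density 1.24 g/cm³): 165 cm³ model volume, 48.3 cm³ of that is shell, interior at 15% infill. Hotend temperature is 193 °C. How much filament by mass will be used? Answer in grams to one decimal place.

Volume inside the shell = 165 − 48.3, so 116.7 cm³.
Infill volume: 0.15 × 116.7 → 17.505 cm³.
Total printed volume = 48.3 + 17.505, so 65.805 cm³.
Mass: 65.805 × 1.24 → 81.5982 g.

81.6 g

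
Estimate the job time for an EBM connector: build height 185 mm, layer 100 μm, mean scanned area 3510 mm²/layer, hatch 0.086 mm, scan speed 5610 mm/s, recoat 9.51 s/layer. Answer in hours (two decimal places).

Layer count = ceil(185 / 0.1) = 1850.
Hatch length per layer = 3510 / 0.086 = 40814 mm.
Per-layer scan time: 40814 / 5610 → 7.2752 s.
Layer cycle: 7.2752 + 9.51 → 16.7852 s.
1850 layers × 16.7852 s/layer = 31052.62 s, i.e. 8.63 hours.

8.63 hours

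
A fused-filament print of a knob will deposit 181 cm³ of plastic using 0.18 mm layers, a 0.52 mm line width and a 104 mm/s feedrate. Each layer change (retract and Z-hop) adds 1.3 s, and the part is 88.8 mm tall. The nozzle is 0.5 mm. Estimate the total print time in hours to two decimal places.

5.34 hours

Extrusion cross-section = 0.18 × 0.52, so 0.0936 mm².
Path length: 181000 mm³ / 0.0936 mm² → 1933760.7 mm.
Time extruding = 1933760.7 / 104, so 18593.9 s.
Layer count = ceil(88.8 / 0.18) = 494.
Non-print overhead = 494 × 1.3, so 642.2 s.
Total = 18593.9 + 642.2 = 19236.1 s = 5.34 hours.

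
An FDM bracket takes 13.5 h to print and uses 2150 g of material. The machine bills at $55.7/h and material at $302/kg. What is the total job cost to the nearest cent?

$1401.25

Machine cost = 55.7 × 13.5, so $751.95.
Material charge = 302 × 2150/1000, so $649.30.
Total = 751.95 + 649.30 = $1401.25.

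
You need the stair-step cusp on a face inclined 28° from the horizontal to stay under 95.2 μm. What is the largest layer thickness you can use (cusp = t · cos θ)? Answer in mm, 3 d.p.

0.108 mm

cos(28°) = 0.8829; t_max = 0.0952/0.8829 = 0.108 mm.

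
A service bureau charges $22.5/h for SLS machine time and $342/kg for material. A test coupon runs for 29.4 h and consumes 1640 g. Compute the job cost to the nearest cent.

Time charge = 22.5 × 29.4 = $661.50.
Material charge = 342 × 1640/1000 = $560.88.
Job cost: 661.50 + 560.88 = $1222.38.

$1222.38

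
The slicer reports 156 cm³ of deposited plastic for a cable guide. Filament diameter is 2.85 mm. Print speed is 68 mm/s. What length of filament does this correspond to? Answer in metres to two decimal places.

24.45 m

Cross-section of 2.85 mm filament: π·(2.85/2)² = 6.3794 mm².
Length = 156 cm³ / 6.3794 mm² = 156000 / 6.3794 = 24453.71 mm = 24.45 m.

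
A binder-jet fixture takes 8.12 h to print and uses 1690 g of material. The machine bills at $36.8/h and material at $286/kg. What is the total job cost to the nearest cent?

$782.16

Time charge = 36.8 × 8.12 = $298.816.
Feedstock cost = 286 × 1690/1000 = $483.34.
Job cost: 298.816 + 483.34 = 782.156 ≈ $782.16.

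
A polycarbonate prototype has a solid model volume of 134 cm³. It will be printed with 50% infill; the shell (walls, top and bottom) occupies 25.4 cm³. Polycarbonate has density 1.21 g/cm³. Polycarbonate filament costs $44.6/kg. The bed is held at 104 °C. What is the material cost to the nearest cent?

$4.30

Interior volume = 134 − 25.4 = 108.6 cm³.
Infill volume = 0.50 × 108.6 = 54.3 cm³.
Deposited volume: 25.4 + 54.3 → 79.7 cm³.
Mass: 79.7 × 1.21 → 96.437 g.
Cost = 96.437 g / 1000 × $44.6/kg = $4.30.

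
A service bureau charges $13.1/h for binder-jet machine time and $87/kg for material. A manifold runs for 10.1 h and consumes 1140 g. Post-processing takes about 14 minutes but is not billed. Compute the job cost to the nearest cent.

$231.49

Time charge = 13.1 × 10.1, so $132.31.
Feedstock cost = 87 × 1140/1000 = $99.18.
Job cost: 132.31 + 99.18 = $231.49.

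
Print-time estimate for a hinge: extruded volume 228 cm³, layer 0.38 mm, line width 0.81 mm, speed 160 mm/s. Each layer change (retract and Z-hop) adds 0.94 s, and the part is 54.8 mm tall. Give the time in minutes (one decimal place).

79.4 minutes

Line area = 0.38 × 0.81, so 0.3078 mm².
Path length: 228000 mm³ / 0.3078 mm² → 740740.7 mm.
Print-move time: 740740.7 / 160 → 4629.6 s.
Number of layers: 54.8 / 0.38 → 145 (rounded up).
Z-hop total = 145 × 0.94, so 136.3 s.
Altogether 4629.6 + 136.3 = 4765.9 s, i.e. 79.4 minutes.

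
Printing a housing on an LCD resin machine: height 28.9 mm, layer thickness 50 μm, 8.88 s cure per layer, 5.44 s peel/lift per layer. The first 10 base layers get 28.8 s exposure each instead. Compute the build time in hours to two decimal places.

2.35 hours

Number of layers: 28.9 / 0.05 → 578 (rounded up).
Base layers = 10 × (28.8 + 5.44) = 342.4 s.
Regular layers = 568 × (8.88 + 5.44), so 8133.76 s.
Total = 342.4 + 8133.76 = 8476.16 s = 2.35 hours.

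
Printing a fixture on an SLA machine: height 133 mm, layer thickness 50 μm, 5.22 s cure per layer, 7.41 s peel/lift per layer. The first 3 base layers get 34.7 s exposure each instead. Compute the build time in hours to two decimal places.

Layer count = ceil(133 / 0.05) = 2660.
Burn-in layers = 3 × (34.7 + 7.41), so 126.33 s.
Normal layers = 2657 × (5.22 + 7.41), so 33557.91 s.
Sum: 126.33 + 33557.91 = 33684.24 s → 9.36 hours.

9.36 hours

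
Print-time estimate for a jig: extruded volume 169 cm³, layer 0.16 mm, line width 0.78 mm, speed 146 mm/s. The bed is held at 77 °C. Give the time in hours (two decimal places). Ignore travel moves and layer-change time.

Extrusion cross-section: 0.16 × 0.78 → 0.1248 mm².
Toolpath length = 169 cm³ / 0.1248 mm² = 169000 / 0.1248 = 1354166.7 mm.
Time extruding: 1354166.7 / 146 → 9275.1 s.
9275.1 s = 2.58 hours.

2.58 hours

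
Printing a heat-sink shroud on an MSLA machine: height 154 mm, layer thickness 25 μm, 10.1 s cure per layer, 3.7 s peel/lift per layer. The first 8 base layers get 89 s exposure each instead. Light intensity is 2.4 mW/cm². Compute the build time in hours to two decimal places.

23.79 hours

Layer count = ceil(154 / 0.025) = 6160.
Burn-in layers: 8 × (89 + 3.7) → 741.6 s.
Regular layers = 6152 × (10.1 + 3.7), so 84897.6 s.
Total = 741.6 + 84897.6 = 85639.2 s = 23.79 hours.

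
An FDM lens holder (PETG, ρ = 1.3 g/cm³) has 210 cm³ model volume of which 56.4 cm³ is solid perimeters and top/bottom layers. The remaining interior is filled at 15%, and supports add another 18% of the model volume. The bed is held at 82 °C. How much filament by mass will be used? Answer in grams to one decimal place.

152.4 g

Volume inside the shell = 210 − 56.4, so 153.6 cm³.
Infill volume: 0.15 × 153.6 → 23.04 cm³.
Support: 0.18 × 210 → 37.8 cm³.
Total extruded = 56.4 + 23.04 + 37.8 = 117.24 cm³.
Mass = 117.24 × 1.3, so 152.412 g.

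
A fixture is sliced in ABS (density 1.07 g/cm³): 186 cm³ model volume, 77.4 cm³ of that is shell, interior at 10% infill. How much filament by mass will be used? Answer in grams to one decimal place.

Infill region = 186 − 77.4, so 108.6 cm³.
Infill volume = 0.10 × 108.6 = 10.86 cm³.
Total extruded: 77.4 + 10.86 → 88.26 cm³.
Mass = 88.26 × 1.07 = 94.4382 g.

94.4 g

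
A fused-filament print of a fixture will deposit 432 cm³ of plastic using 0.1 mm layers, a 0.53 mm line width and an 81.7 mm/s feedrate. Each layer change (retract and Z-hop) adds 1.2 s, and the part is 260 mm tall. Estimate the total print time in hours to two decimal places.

Bead cross-section = 0.1 × 0.53, so 0.053 mm².
Path length: 432000 mm³ / 0.053 mm² → 8150943.4 mm.
Time extruding: 8150943.4 / 81.7 → 99766.7 s.
Number of layers: 260 / 0.1 → 2600 (rounded up).
Z-hop total = 2600 × 1.2 = 3120 s.
Altogether 99766.7 + 3120 = 102886.7 s, i.e. 28.58 hours.

28.58 hours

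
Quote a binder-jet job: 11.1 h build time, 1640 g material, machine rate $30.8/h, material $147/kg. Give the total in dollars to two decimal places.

$582.96

Machine-time cost = 30.8 × 11.1 = $341.88.
Material cost: 147 × 1640/1000 → $241.08.
Total = 341.88 + 241.08 = $582.96.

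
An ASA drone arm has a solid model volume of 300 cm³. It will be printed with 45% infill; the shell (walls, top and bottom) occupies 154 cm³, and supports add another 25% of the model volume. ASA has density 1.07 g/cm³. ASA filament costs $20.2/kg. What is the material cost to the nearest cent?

Volume inside the shell = 300 − 154, so 146 cm³.
Deposited infill: 0.45 × 146 → 65.7 cm³.
Support: 0.25 × 300 → 75 cm³.
Total printed volume = 154 + 65.7 + 75 = 294.7 cm³.
Mass = 294.7 × 1.07, so 315.329 g.
Cost = 315.329 g / 1000 × $20.2/kg = $6.37.

$6.37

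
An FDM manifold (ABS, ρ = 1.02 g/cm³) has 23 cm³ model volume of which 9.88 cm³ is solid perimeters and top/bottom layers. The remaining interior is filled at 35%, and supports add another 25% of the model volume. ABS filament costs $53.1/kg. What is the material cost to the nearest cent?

Interior volume: 23 − 9.88 → 13.12 cm³.
Infill volume = 0.35 × 13.12, so 4.592 cm³.
Support: 0.25 × 23 → 5.75 cm³.
Deposited volume = 9.88 + 4.592 + 5.75 = 20.222 cm³.
Mass: 20.222 × 1.02 → 20.62644 g.
Cost = 20.62644 g / 1000 × $53.1/kg = $1.10.

$1.10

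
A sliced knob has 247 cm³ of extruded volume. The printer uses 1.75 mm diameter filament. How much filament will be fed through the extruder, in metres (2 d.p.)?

102.69 m

Cross-section of 1.75 mm filament: π·(1.75/2)² = 2.4053 mm².
L = 247000 mm³ / 2.4053 mm² = 102689.89 mm, i.e. 102.69 m.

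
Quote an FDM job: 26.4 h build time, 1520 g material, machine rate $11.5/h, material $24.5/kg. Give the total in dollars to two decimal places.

$340.84

Machine cost: 11.5 × 26.4 → $303.60.
Material charge: 24.5 × 1520/1000 → $37.24.
Job cost: 303.60 + 37.24 = $340.84.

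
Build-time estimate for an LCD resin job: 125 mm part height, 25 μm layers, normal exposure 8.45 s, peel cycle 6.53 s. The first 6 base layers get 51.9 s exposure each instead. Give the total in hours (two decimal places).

20.88 hours

Layer count = ceil(125 / 0.025) = 5000.
Base layers: 6 × (51.9 + 6.53) → 350.58 s.
Remaining layers: 4994 × (8.45 + 6.53) → 74810.12 s.
Total = 350.58 + 74810.12 = 75160.7 s = 20.88 hours.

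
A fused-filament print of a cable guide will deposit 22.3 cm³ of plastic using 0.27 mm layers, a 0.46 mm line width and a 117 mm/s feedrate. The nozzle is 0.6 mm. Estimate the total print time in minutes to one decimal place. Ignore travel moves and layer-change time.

25.6 minutes

Extrusion cross-section: 0.27 × 0.46 → 0.1242 mm².
Total extruded path = 22300/0.1242 = 179549.1 mm.
Extrusion time = 179549.1 / 117, so 1534.6 s.
1534.6 s = 25.6 minutes.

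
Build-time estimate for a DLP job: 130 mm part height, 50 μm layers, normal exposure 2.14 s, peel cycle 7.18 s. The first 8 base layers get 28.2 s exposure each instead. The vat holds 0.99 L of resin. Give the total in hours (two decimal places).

6.79 hours

Layers = ⌈130/0.05⌉ = 2600.
Burn-in layers = 8 × (28.2 + 7.18), so 283.04 s.
Remaining layers: 2592 × (2.14 + 7.18) → 24157.44 s.
Sum: 283.04 + 24157.44 = 24440.48 s → 6.79 hours.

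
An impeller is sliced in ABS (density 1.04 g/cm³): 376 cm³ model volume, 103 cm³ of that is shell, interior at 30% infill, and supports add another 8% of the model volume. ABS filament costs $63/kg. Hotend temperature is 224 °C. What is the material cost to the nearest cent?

Volume inside the shell: 376 − 103 → 273 cm³.
Infill deposited = 0.30 × 273, so 81.9 cm³.
Support = 0.08 × 376 = 30.08 cm³.
Total printed volume = 103 + 81.9 + 30.08 = 214.98 cm³.
Mass: 214.98 × 1.04 → 223.5792 g.
At $63/kg: 223.5792/1000 × 63 = $14.09.

$14.09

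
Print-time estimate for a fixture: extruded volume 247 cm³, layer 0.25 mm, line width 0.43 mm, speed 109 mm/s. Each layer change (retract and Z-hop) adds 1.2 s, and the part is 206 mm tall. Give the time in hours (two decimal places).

Extrusion cross-section: 0.25 × 0.43 → 0.1075 mm².
Path length: 247000 mm³ / 0.1075 mm² → 2297674.4 mm.
Time extruding = 2297674.4 / 109 = 21079.6 s.
Layer count = ceil(206 / 0.25) = 824.
Z-hop total = 824 × 1.2, so 988.8 s.
Altogether 21079.6 + 988.8 = 22068.4 s, i.e. 6.13 hours.

6.13 hours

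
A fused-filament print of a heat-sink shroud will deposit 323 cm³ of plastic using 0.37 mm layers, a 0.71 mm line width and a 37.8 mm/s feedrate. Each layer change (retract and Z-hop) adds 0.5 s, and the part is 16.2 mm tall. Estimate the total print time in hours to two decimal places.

9.04 hours

Line area: 0.37 × 0.71 → 0.2627 mm².
Total extruded path = 323000/0.2627 = 1229539.4 mm.
Time extruding = 1229539.4 / 37.8, so 32527.5 s.
Layer count = ceil(16.2 / 0.37) = 44.
Z-hop total = 44 × 0.5 = 22 s.
Total = 32527.5 + 22 = 32549.5 s = 9.04 hours.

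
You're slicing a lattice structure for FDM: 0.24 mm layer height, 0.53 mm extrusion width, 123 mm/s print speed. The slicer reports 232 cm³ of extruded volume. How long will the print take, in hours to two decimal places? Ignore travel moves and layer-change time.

Line area = 0.24 × 0.53 = 0.1272 mm².
Path length: 232000 mm³ / 0.1272 mm² → 1823899.4 mm.
Time extruding = 1823899.4 / 123 = 14828.5 s.
In the requested units: 14828.5 s = 4.12 hours.

4.12 hours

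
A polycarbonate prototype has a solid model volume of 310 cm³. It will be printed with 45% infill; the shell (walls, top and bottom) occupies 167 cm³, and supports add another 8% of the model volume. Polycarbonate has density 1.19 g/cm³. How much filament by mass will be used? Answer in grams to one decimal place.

304.8 g

Interior volume: 310 − 167 → 143 cm³.
Deposited infill: 0.45 × 143 → 64.35 cm³.
Support = 0.08 × 310 = 24.8 cm³.
Deposited volume: 167 + 64.35 + 24.8 → 256.15 cm³.
Mass: 256.15 × 1.19 → 304.8185 g.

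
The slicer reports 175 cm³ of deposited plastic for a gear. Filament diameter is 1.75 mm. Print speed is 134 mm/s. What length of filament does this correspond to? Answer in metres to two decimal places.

72.76 m

A = π r² = π × 0.875² = 2.4053 mm².
L = 175000 mm³ / 2.4053 mm² = 72756 mm, i.e. 72.76 m.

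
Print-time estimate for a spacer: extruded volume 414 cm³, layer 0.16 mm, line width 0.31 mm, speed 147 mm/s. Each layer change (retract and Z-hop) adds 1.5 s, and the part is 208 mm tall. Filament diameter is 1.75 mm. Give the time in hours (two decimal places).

Line area = 0.16 × 0.31 = 0.0496 mm².
Total extruded path = 414000/0.0496 = 8346774.2 mm.
Time extruding = 8346774.2 / 147 = 56780.8 s.
Layers = ⌈208/0.16⌉ = 1300.
Layer-change overhead: 1300 × 1.5 → 1950 s.
Total = 56780.8 + 1950 = 58730.8 s = 16.31 hours.

16.31 hours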